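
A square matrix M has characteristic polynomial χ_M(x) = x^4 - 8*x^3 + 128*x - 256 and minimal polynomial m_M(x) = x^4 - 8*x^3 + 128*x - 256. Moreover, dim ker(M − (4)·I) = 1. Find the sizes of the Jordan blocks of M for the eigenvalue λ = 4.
Block sizes for λ = 4: [3]

Step 1 — from the characteristic polynomial, algebraic multiplicity of λ = 4 is 3. From dim ker(M − (4)·I) = 1, there are exactly 1 Jordan blocks for λ = 4.
Step 2 — from the minimal polynomial, the factor (x − 4)^3 tells us the largest block for λ = 4 has size 3.
Step 3 — with total size 3, 1 blocks, and largest block 3, the block sizes (in nonincreasing order) are [3].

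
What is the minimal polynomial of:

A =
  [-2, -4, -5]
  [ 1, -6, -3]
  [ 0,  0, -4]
x^3 + 12*x^2 + 48*x + 64

The characteristic polynomial is χ_A(x) = (x + 4)^3, so the eigenvalues are known. The minimal polynomial is
  m_A(x) = Π_λ (x − λ)^{k_λ}
where k_λ is the size of the *largest* Jordan block for λ (equivalently, the smallest k with (A − λI)^k v = 0 for every generalised eigenvector v of λ).

  λ = -4: largest Jordan block has size 3, contributing (x + 4)^3

So m_A(x) = (x + 4)^3 = x^3 + 12*x^2 + 48*x + 64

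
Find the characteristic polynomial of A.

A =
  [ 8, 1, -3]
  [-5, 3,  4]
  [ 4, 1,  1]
x^3 - 12*x^2 + 48*x - 64

Expanding det(x·I − A) (e.g. by cofactor expansion or by noting that A is similar to its Jordan form J, which has the same characteristic polynomial as A) gives
  χ_A(x) = x^3 - 12*x^2 + 48*x - 64
which factors as (x - 4)^3. The eigenvalues (with algebraic multiplicities) are λ = 4 with multiplicity 3.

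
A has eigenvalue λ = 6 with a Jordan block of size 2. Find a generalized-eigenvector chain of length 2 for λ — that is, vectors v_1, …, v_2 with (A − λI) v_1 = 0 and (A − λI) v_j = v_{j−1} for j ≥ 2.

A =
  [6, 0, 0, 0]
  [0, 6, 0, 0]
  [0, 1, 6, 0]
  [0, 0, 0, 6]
A Jordan chain for λ = 6 of length 2:
v_1 = (0, 0, 1, 0)ᵀ
v_2 = (0, 1, 0, 0)ᵀ

Let N = A − (6)·I. We want v_2 with N^2 v_2 = 0 but N^1 v_2 ≠ 0; then v_{j-1} := N · v_j for j = 2, …, 2.

Pick v_2 = (0, 1, 0, 0)ᵀ.
Then v_1 = N · v_2 = (0, 0, 1, 0)ᵀ.

Sanity check: (A − (6)·I) v_1 = (0, 0, 0, 0)ᵀ = 0. ✓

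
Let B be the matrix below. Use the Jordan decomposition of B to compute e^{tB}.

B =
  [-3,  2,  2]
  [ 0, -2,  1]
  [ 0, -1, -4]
e^{tB} =
  [exp(-3*t), 2*t*exp(-3*t), 2*t*exp(-3*t)]
  [0, t*exp(-3*t) + exp(-3*t), t*exp(-3*t)]
  [0, -t*exp(-3*t), -t*exp(-3*t) + exp(-3*t)]

Strategy: write B = P · J · P⁻¹ where J is a Jordan canonical form, so e^{tB} = P · e^{tJ} · P⁻¹, and e^{tJ} can be computed block-by-block.

B has Jordan form
J =
  [-3,  1,  0]
  [ 0, -3,  0]
  [ 0,  0, -3]
(up to reordering of blocks).

Per-block formulas:
  For a 1×1 block at λ = -3: exp(t · [-3]) = [e^(-3t)].
  For a 2×2 Jordan block J_2(-3): exp(t · J_2(-3)) = e^(-3t)·(I + t·N), where N is the 2×2 nilpotent shift.

After assembling e^{tJ} and conjugating by P, we get:

e^{tB} =
  [exp(-3*t), 2*t*exp(-3*t), 2*t*exp(-3*t)]
  [0, t*exp(-3*t) + exp(-3*t), t*exp(-3*t)]
  [0, -t*exp(-3*t), -t*exp(-3*t) + exp(-3*t)]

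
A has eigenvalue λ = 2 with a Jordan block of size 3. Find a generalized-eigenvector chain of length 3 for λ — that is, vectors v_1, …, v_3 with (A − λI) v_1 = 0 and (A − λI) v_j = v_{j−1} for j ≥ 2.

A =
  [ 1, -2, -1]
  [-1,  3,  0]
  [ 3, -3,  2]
A Jordan chain for λ = 2 of length 3:
v_1 = (3, 3, -9)ᵀ
v_2 = (-2, 1, -3)ᵀ
v_3 = (0, 1, 0)ᵀ

Let N = A − (2)·I. We want v_3 with N^3 v_3 = 0 but N^2 v_3 ≠ 0; then v_{j-1} := N · v_j for j = 3, …, 2.

Pick v_3 = (0, 1, 0)ᵀ.
Then v_2 = N · v_3 = (-2, 1, -3)ᵀ.
Then v_1 = N · v_2 = (3, 3, -9)ᵀ.

Sanity check: (A − (2)·I) v_1 = (0, 0, 0)ᵀ = 0. ✓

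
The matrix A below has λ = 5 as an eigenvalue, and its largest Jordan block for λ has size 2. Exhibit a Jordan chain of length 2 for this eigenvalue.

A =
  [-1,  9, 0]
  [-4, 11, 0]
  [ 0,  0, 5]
A Jordan chain for λ = 5 of length 2:
v_1 = (-6, -4, 0)ᵀ
v_2 = (1, 0, 0)ᵀ

Let N = A − (5)·I. We want v_2 with N^2 v_2 = 0 but N^1 v_2 ≠ 0; then v_{j-1} := N · v_j for j = 2, …, 2.

Pick v_2 = (1, 0, 0)ᵀ.
Then v_1 = N · v_2 = (-6, -4, 0)ᵀ.

Sanity check: (A − (5)·I) v_1 = (0, 0, 0)ᵀ = 0. ✓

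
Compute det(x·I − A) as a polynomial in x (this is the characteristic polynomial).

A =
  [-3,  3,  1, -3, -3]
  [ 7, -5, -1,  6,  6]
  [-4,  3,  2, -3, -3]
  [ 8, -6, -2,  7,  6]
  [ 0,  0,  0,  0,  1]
x^5 - 2*x^4 - 2*x^3 + 8*x^2 - 7*x + 2

Expanding det(x·I − A) (e.g. by cofactor expansion or by noting that A is similar to its Jordan form J, which has the same characteristic polynomial as A) gives
  χ_A(x) = x^5 - 2*x^4 - 2*x^3 + 8*x^2 - 7*x + 2
which factors as (x - 1)^4*(x + 2). The eigenvalues (with algebraic multiplicities) are λ = -2 with multiplicity 1, λ = 1 with multiplicity 4.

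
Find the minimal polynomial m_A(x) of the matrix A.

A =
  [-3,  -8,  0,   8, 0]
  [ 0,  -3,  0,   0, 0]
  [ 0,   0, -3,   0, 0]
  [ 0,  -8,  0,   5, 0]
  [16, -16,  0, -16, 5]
x^2 - 2*x - 15

The characteristic polynomial is χ_A(x) = (x - 5)^2*(x + 3)^3, so the eigenvalues are known. The minimal polynomial is
  m_A(x) = Π_λ (x − λ)^{k_λ}
where k_λ is the size of the *largest* Jordan block for λ (equivalently, the smallest k with (A − λI)^k v = 0 for every generalised eigenvector v of λ).

  λ = -3: largest Jordan block has size 1, contributing (x + 3)
  λ = 5: largest Jordan block has size 1, contributing (x − 5)

So m_A(x) = (x - 5)*(x + 3) = x^2 - 2*x - 15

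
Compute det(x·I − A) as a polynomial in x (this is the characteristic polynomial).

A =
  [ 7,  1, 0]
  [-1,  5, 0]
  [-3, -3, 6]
x^3 - 18*x^2 + 108*x - 216

Expanding det(x·I − A) (e.g. by cofactor expansion or by noting that A is similar to its Jordan form J, which has the same characteristic polynomial as A) gives
  χ_A(x) = x^3 - 18*x^2 + 108*x - 216
which factors as (x - 6)^3. The eigenvalues (with algebraic multiplicities) are λ = 6 with multiplicity 3.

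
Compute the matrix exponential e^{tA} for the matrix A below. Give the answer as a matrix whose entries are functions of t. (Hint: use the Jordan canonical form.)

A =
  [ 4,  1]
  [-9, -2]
e^{tA} =
  [3*t*exp(t) + exp(t), t*exp(t)]
  [-9*t*exp(t), -3*t*exp(t) + exp(t)]

Strategy: write A = P · J · P⁻¹ where J is a Jordan canonical form, so e^{tA} = P · e^{tJ} · P⁻¹, and e^{tJ} can be computed block-by-block.

A has Jordan form
J =
  [1, 1]
  [0, 1]
(up to reordering of blocks).

Per-block formulas:
  For a 2×2 Jordan block J_2(1): exp(t · J_2(1)) = e^(1t)·(I + t·N), where N is the 2×2 nilpotent shift.

After assembling e^{tJ} and conjugating by P, we get:

e^{tA} =
  [3*t*exp(t) + exp(t), t*exp(t)]
  [-9*t*exp(t), -3*t*exp(t) + exp(t)]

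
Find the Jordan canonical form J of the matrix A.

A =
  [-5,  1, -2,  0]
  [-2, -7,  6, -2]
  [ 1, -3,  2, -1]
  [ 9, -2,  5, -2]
J_2(-3) ⊕ J_2(-3)

The characteristic polynomial is
  det(x·I − A) = x^4 + 12*x^3 + 54*x^2 + 108*x + 81 = (x + 3)^4

Eigenvalues and multiplicities (the geometric multiplicity of λ is n − rank(A − λI), which equals the number of Jordan blocks for λ):
  λ = -3: algebraic multiplicity = 4, geometric multiplicity = 2

Determining the block sizes for each eigenvalue:
  λ = -3: with am = 4 and gm = 2, the partition is not yet determined (e.g. several partitions of 4 into 2 parts exist). Let N = A − (-3)·I. Computing rank(N^1) = 2, rank(N^2) = 0; the number of blocks of size ≥ j is rank(N^{j−1}) − rank(N^j), giving [2, 2]. So we have 2 block(s) of size 2 → block sizes [2, 2]

Assembling the blocks gives a Jordan form
J =
  [-3,  1,  0,  0]
  [ 0, -3,  0,  0]
  [ 0,  0, -3,  1]
  [ 0,  0,  0, -3]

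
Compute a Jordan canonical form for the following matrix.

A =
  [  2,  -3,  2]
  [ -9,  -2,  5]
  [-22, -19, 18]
J_3(6)

The characteristic polynomial is
  det(x·I − A) = x^3 - 18*x^2 + 108*x - 216 = (x - 6)^3

Eigenvalues and multiplicities (the geometric multiplicity of λ is n − rank(A − λI), which equals the number of Jordan blocks for λ):
  λ = 6: algebraic multiplicity = 3, geometric multiplicity = 1

Determining the block sizes for each eigenvalue:
  λ = 6: one block (gm = 1), so the single block has size am = 3 → block sizes [3]

Assembling the blocks gives a Jordan form
J =
  [6, 1, 0]
  [0, 6, 1]
  [0, 0, 6]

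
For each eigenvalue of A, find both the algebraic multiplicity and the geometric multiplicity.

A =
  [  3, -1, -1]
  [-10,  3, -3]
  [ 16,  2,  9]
λ = 5: alg = 3, geom = 1

Step 1 — factor the characteristic polynomial to read off the algebraic multiplicities:
  χ_A(x) = (x - 5)^3

Step 2 — compute geometric multiplicities via the rank-nullity identity g(λ) = n − rank(A − λI):
  rank(A − (5)·I) = 2, so dim ker(A − (5)·I) = n − 2 = 1

Summary:
  λ = 5: algebraic multiplicity = 3, geometric multiplicity = 1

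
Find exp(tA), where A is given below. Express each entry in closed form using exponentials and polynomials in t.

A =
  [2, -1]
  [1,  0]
e^{tA} =
  [t*exp(t) + exp(t), -t*exp(t)]
  [t*exp(t), -t*exp(t) + exp(t)]

Strategy: write A = P · J · P⁻¹ where J is a Jordan canonical form, so e^{tA} = P · e^{tJ} · P⁻¹, and e^{tJ} can be computed block-by-block.

A has Jordan form
J =
  [1, 1]
  [0, 1]
(up to reordering of blocks).

Per-block formulas:
  For a 2×2 Jordan block J_2(1): exp(t · J_2(1)) = e^(1t)·(I + t·N), where N is the 2×2 nilpotent shift.

After assembling e^{tJ} and conjugating by P, we get:

e^{tA} =
  [t*exp(t) + exp(t), -t*exp(t)]
  [t*exp(t), -t*exp(t) + exp(t)]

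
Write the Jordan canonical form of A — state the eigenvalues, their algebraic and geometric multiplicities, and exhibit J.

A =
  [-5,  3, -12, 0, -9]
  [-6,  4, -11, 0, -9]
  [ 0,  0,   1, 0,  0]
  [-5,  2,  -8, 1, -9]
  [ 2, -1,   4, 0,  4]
J_3(1) ⊕ J_2(1)

The characteristic polynomial is
  det(x·I − A) = x^5 - 5*x^4 + 10*x^3 - 10*x^2 + 5*x - 1 = (x - 1)^5

Eigenvalues and multiplicities (the geometric multiplicity of λ is n − rank(A − λI), which equals the number of Jordan blocks for λ):
  λ = 1: algebraic multiplicity = 5, geometric multiplicity = 2

Determining the block sizes for each eigenvalue:
  λ = 1: with am = 5 and gm = 2, the partition is not yet determined (e.g. several partitions of 5 into 2 parts exist). Let N = A − (1)·I. Computing rank(N^1) = 3, rank(N^2) = 1, rank(N^3) = 0; the number of blocks of size ≥ j is rank(N^{j−1}) − rank(N^j), giving [2, 2, 1]. So we have 1 block(s) of size 3, 1 block(s) of size 2 → block sizes [3, 2]

Assembling the blocks gives a Jordan form
J =
  [1, 1, 0, 0, 0]
  [0, 1, 1, 0, 0]
  [0, 0, 1, 0, 0]
  [0, 0, 0, 1, 1]
  [0, 0, 0, 0, 1]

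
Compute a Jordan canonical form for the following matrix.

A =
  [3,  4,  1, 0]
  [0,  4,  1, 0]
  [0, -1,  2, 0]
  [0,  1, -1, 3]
J_3(3) ⊕ J_1(3)

The characteristic polynomial is
  det(x·I − A) = x^4 - 12*x^3 + 54*x^2 - 108*x + 81 = (x - 3)^4

Eigenvalues and multiplicities (the geometric multiplicity of λ is n − rank(A − λI), which equals the number of Jordan blocks for λ):
  λ = 3: algebraic multiplicity = 4, geometric multiplicity = 2

Determining the block sizes for each eigenvalue:
  λ = 3: with am = 4 and gm = 2, the partition is not yet determined (e.g. several partitions of 4 into 2 parts exist). Let N = A − (3)·I. Computing rank(N^1) = 2, rank(N^2) = 1, rank(N^3) = 0; the number of blocks of size ≥ j is rank(N^{j−1}) − rank(N^j), giving [2, 1, 1]. So we have 1 block(s) of size 3, 1 block(s) of size 1 → block sizes [3, 1]

Assembling the blocks gives a Jordan form
J =
  [3, 1, 0, 0]
  [0, 3, 1, 0]
  [0, 0, 3, 0]
  [0, 0, 0, 3]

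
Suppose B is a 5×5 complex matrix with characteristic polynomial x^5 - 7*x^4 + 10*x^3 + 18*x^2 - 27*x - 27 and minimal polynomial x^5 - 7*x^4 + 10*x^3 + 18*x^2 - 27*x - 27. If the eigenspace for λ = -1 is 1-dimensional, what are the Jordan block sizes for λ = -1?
Block sizes for λ = -1: [2]

Step 1 — from the characteristic polynomial, algebraic multiplicity of λ = -1 is 2. From dim ker(B − (-1)·I) = 1, there are exactly 1 Jordan blocks for λ = -1.
Step 2 — from the minimal polynomial, the factor (x + 1)^2 tells us the largest block for λ = -1 has size 2.
Step 3 — with total size 2, 1 blocks, and largest block 2, the block sizes (in nonincreasing order) are [2].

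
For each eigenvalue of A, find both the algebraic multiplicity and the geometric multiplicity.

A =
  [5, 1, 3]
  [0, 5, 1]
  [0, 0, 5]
λ = 5: alg = 3, geom = 1

Step 1 — factor the characteristic polynomial to read off the algebraic multiplicities:
  χ_A(x) = (x - 5)^3

Step 2 — compute geometric multiplicities via the rank-nullity identity g(λ) = n − rank(A − λI):
  rank(A − (5)·I) = 2, so dim ker(A − (5)·I) = n − 2 = 1

Summary:
  λ = 5: algebraic multiplicity = 3, geometric multiplicity = 1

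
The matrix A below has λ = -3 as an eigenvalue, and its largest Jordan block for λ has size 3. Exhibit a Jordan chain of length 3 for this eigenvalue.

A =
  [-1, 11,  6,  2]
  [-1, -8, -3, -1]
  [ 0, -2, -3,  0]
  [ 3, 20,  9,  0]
A Jordan chain for λ = -3 of length 3:
v_1 = (-1, 0, 2, -5)ᵀ
v_2 = (2, -1, 0, 3)ᵀ
v_3 = (1, 0, 0, 0)ᵀ

Let N = A − (-3)·I. We want v_3 with N^3 v_3 = 0 but N^2 v_3 ≠ 0; then v_{j-1} := N · v_j for j = 3, …, 2.

Pick v_3 = (1, 0, 0, 0)ᵀ.
Then v_2 = N · v_3 = (2, -1, 0, 3)ᵀ.
Then v_1 = N · v_2 = (-1, 0, 2, -5)ᵀ.

Sanity check: (A − (-3)·I) v_1 = (0, 0, 0, 0)ᵀ = 0. ✓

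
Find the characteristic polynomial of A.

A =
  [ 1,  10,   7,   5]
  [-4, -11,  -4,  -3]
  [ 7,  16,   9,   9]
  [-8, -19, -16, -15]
x^4 + 16*x^3 + 96*x^2 + 256*x + 256

Expanding det(x·I − A) (e.g. by cofactor expansion or by noting that A is similar to its Jordan form J, which has the same characteristic polynomial as A) gives
  χ_A(x) = x^4 + 16*x^3 + 96*x^2 + 256*x + 256
which factors as (x + 4)^4. The eigenvalues (with algebraic multiplicities) are λ = -4 with multiplicity 4.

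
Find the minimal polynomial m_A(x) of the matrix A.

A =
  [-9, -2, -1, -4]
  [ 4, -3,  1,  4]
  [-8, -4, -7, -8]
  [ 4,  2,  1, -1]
x^2 + 10*x + 25

The characteristic polynomial is χ_A(x) = (x + 5)^4, so the eigenvalues are known. The minimal polynomial is
  m_A(x) = Π_λ (x − λ)^{k_λ}
where k_λ is the size of the *largest* Jordan block for λ (equivalently, the smallest k with (A − λI)^k v = 0 for every generalised eigenvector v of λ).

  λ = -5: largest Jordan block has size 2, contributing (x + 5)^2

So m_A(x) = (x + 5)^2 = x^2 + 10*x + 25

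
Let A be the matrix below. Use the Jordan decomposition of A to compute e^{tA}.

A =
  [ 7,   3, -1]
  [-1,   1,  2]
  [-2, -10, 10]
e^{tA} =
  [t*exp(6*t) + exp(6*t), -t^2*exp(6*t) + 3*t*exp(6*t), t^2*exp(6*t)/2 - t*exp(6*t)]
  [-t*exp(6*t), t^2*exp(6*t) - 5*t*exp(6*t) + exp(6*t), -t^2*exp(6*t)/2 + 2*t*exp(6*t)]
  [-2*t*exp(6*t), 2*t^2*exp(6*t) - 10*t*exp(6*t), -t^2*exp(6*t) + 4*t*exp(6*t) + exp(6*t)]

Strategy: write A = P · J · P⁻¹ where J is a Jordan canonical form, so e^{tA} = P · e^{tJ} · P⁻¹, and e^{tJ} can be computed block-by-block.

A has Jordan form
J =
  [6, 1, 0]
  [0, 6, 1]
  [0, 0, 6]
(up to reordering of blocks).

Per-block formulas:
  For a 3×3 Jordan block J_3(6): exp(t · J_3(6)) = e^(6t)·(I + t·N + (t^2/2)·N^2), where N is the 3×3 nilpotent shift.

After assembling e^{tJ} and conjugating by P, we get:

e^{tA} =
  [t*exp(6*t) + exp(6*t), -t^2*exp(6*t) + 3*t*exp(6*t), t^2*exp(6*t)/2 - t*exp(6*t)]
  [-t*exp(6*t), t^2*exp(6*t) - 5*t*exp(6*t) + exp(6*t), -t^2*exp(6*t)/2 + 2*t*exp(6*t)]
  [-2*t*exp(6*t), 2*t^2*exp(6*t) - 10*t*exp(6*t), -t^2*exp(6*t) + 4*t*exp(6*t) + exp(6*t)]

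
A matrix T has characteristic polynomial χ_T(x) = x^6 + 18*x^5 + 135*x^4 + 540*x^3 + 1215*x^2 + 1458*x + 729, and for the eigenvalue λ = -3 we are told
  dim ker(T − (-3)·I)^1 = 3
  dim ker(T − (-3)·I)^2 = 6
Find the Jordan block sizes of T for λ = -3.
Block sizes for λ = -3: [2, 2, 2]

From the dimensions of kernels of powers, the number of Jordan blocks of size at least j is d_j − d_{j−1} where d_j = dim ker(N^j) (with d_0 = 0). Computing the differences gives [3, 3].
The number of blocks of size exactly k is (#blocks of size ≥ k) − (#blocks of size ≥ k + 1), so the partition is: 3 block(s) of size 2.
In nonincreasing order the block sizes are [2, 2, 2].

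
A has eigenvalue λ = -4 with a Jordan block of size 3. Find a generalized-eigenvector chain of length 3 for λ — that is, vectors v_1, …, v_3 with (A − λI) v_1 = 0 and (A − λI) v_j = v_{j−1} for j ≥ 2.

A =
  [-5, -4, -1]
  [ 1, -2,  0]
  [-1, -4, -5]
A Jordan chain for λ = -4 of length 3:
v_1 = (-2, 1, -2)ᵀ
v_2 = (-1, 1, -1)ᵀ
v_3 = (1, 0, 0)ᵀ

Let N = A − (-4)·I. We want v_3 with N^3 v_3 = 0 but N^2 v_3 ≠ 0; then v_{j-1} := N · v_j for j = 3, …, 2.

Pick v_3 = (1, 0, 0)ᵀ.
Then v_2 = N · v_3 = (-1, 1, -1)ᵀ.
Then v_1 = N · v_2 = (-2, 1, -2)ᵀ.

Sanity check: (A − (-4)·I) v_1 = (0, 0, 0)ᵀ = 0. ✓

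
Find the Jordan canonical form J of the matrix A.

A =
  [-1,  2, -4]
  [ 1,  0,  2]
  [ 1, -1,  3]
J_1(0) ⊕ J_1(1) ⊕ J_1(1)

The characteristic polynomial is
  det(x·I − A) = x^3 - 2*x^2 + x = x*(x - 1)^2

Eigenvalues and multiplicities (the geometric multiplicity of λ is n − rank(A − λI), which equals the number of Jordan blocks for λ):
  λ = 0: algebraic multiplicity = 1, geometric multiplicity = 1
  λ = 1: algebraic multiplicity = 2, geometric multiplicity = 2

Determining the block sizes for each eigenvalue:
  λ = 0: one block (gm = 1), so the single block has size am = 1 → block sizes [1]
  λ = 1: gm = am = 2, so every block has size 1 → block sizes [1, 1]

Assembling the blocks gives a Jordan form
J =
  [0, 0, 0]
  [0, 1, 0]
  [0, 0, 1]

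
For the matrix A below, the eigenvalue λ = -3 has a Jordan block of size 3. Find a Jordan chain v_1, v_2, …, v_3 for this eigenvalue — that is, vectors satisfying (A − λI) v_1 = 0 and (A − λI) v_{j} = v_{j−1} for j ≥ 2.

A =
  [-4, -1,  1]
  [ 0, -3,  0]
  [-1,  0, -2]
A Jordan chain for λ = -3 of length 3:
v_1 = (1, 0, 1)ᵀ
v_2 = (-1, 0, 0)ᵀ
v_3 = (0, 1, 0)ᵀ

Let N = A − (-3)·I. We want v_3 with N^3 v_3 = 0 but N^2 v_3 ≠ 0; then v_{j-1} := N · v_j for j = 3, …, 2.

Pick v_3 = (0, 1, 0)ᵀ.
Then v_2 = N · v_3 = (-1, 0, 0)ᵀ.
Then v_1 = N · v_2 = (1, 0, 1)ᵀ.

Sanity check: (A − (-3)·I) v_1 = (0, 0, 0)ᵀ = 0. ✓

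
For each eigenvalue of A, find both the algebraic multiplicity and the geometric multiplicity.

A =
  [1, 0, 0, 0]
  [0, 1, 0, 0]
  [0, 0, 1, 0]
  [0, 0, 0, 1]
λ = 1: alg = 4, geom = 4

Step 1 — factor the characteristic polynomial to read off the algebraic multiplicities:
  χ_A(x) = (x - 1)^4

Step 2 — compute geometric multiplicities via the rank-nullity identity g(λ) = n − rank(A − λI):
  rank(A − (1)·I) = 0, so dim ker(A − (1)·I) = n − 0 = 4

Summary:
  λ = 1: algebraic multiplicity = 4, geometric multiplicity = 4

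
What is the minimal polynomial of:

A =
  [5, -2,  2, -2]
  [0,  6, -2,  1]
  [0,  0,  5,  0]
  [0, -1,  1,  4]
x^3 - 15*x^2 + 75*x - 125

The characteristic polynomial is χ_A(x) = (x - 5)^4, so the eigenvalues are known. The minimal polynomial is
  m_A(x) = Π_λ (x − λ)^{k_λ}
where k_λ is the size of the *largest* Jordan block for λ (equivalently, the smallest k with (A − λI)^k v = 0 for every generalised eigenvector v of λ).

  λ = 5: largest Jordan block has size 3, contributing (x − 5)^3

So m_A(x) = (x - 5)^3 = x^3 - 15*x^2 + 75*x - 125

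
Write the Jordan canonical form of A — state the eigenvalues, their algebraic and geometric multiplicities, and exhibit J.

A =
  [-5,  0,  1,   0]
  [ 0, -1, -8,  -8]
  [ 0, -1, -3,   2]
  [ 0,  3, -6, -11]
J_3(-5) ⊕ J_1(-5)

The characteristic polynomial is
  det(x·I − A) = x^4 + 20*x^3 + 150*x^2 + 500*x + 625 = (x + 5)^4

Eigenvalues and multiplicities (the geometric multiplicity of λ is n − rank(A − λI), which equals the number of Jordan blocks for λ):
  λ = -5: algebraic multiplicity = 4, geometric multiplicity = 2

Determining the block sizes for each eigenvalue:
  λ = -5: with am = 4 and gm = 2, the partition is not yet determined (e.g. several partitions of 4 into 2 parts exist). Let N = A − (-5)·I. Computing rank(N^1) = 2, rank(N^2) = 1, rank(N^3) = 0; the number of blocks of size ≥ j is rank(N^{j−1}) − rank(N^j), giving [2, 1, 1]. So we have 1 block(s) of size 3, 1 block(s) of size 1 → block sizes [3, 1]

Assembling the blocks gives a Jordan form
J =
  [-5,  1,  0,  0]
  [ 0, -5,  1,  0]
  [ 0,  0, -5,  0]
  [ 0,  0,  0, -5]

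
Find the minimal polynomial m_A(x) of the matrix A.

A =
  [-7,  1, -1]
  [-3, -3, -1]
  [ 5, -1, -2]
x^3 + 12*x^2 + 48*x + 64

The characteristic polynomial is χ_A(x) = (x + 4)^3, so the eigenvalues are known. The minimal polynomial is
  m_A(x) = Π_λ (x − λ)^{k_λ}
where k_λ is the size of the *largest* Jordan block for λ (equivalently, the smallest k with (A − λI)^k v = 0 for every generalised eigenvector v of λ).

  λ = -4: largest Jordan block has size 3, contributing (x + 4)^3

So m_A(x) = (x + 4)^3 = x^3 + 12*x^2 + 48*x + 64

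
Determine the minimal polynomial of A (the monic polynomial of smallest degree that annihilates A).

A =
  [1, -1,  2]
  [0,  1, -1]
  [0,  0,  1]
x^3 - 3*x^2 + 3*x - 1

The characteristic polynomial is χ_A(x) = (x - 1)^3, so the eigenvalues are known. The minimal polynomial is
  m_A(x) = Π_λ (x − λ)^{k_λ}
where k_λ is the size of the *largest* Jordan block for λ (equivalently, the smallest k with (A − λI)^k v = 0 for every generalised eigenvector v of λ).

  λ = 1: largest Jordan block has size 3, contributing (x − 1)^3

So m_A(x) = (x - 1)^3 = x^3 - 3*x^2 + 3*x - 1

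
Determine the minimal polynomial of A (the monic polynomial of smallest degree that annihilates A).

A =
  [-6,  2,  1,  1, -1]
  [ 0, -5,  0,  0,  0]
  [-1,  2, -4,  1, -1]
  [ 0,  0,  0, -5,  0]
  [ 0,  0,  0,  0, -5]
x^2 + 10*x + 25

The characteristic polynomial is χ_A(x) = (x + 5)^5, so the eigenvalues are known. The minimal polynomial is
  m_A(x) = Π_λ (x − λ)^{k_λ}
where k_λ is the size of the *largest* Jordan block for λ (equivalently, the smallest k with (A − λI)^k v = 0 for every generalised eigenvector v of λ).

  λ = -5: largest Jordan block has size 2, contributing (x + 5)^2

So m_A(x) = (x + 5)^2 = x^2 + 10*x + 25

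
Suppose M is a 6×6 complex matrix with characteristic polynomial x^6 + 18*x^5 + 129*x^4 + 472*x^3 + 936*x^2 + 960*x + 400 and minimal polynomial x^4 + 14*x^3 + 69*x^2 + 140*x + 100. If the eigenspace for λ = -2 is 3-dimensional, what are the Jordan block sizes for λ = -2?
Block sizes for λ = -2: [2, 1, 1]

Step 1 — from the characteristic polynomial, algebraic multiplicity of λ = -2 is 4. From dim ker(M − (-2)·I) = 3, there are exactly 3 Jordan blocks for λ = -2.
Step 2 — from the minimal polynomial, the factor (x + 2)^2 tells us the largest block for λ = -2 has size 2.
Step 3 — with total size 4, 3 blocks, and largest block 2, the block sizes (in nonincreasing order) are [2, 1, 1].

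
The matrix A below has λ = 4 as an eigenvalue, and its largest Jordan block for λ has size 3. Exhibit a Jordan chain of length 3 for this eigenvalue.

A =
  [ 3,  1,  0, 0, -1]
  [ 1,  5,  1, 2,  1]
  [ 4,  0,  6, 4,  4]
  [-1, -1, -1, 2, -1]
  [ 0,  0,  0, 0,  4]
A Jordan chain for λ = 4 of length 3:
v_1 = (2, 2, 0, -2, 0)ᵀ
v_2 = (-1, 1, 4, -1, 0)ᵀ
v_3 = (1, 0, 0, 0, 0)ᵀ

Let N = A − (4)·I. We want v_3 with N^3 v_3 = 0 but N^2 v_3 ≠ 0; then v_{j-1} := N · v_j for j = 3, …, 2.

Pick v_3 = (1, 0, 0, 0, 0)ᵀ.
Then v_2 = N · v_3 = (-1, 1, 4, -1, 0)ᵀ.
Then v_1 = N · v_2 = (2, 2, 0, -2, 0)ᵀ.

Sanity check: (A − (4)·I) v_1 = (0, 0, 0, 0, 0)ᵀ = 0. ✓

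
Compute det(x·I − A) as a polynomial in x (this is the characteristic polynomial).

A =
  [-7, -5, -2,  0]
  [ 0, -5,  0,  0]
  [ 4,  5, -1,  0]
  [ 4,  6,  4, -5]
x^4 + 18*x^3 + 120*x^2 + 350*x + 375

Expanding det(x·I − A) (e.g. by cofactor expansion or by noting that A is similar to its Jordan form J, which has the same characteristic polynomial as A) gives
  χ_A(x) = x^4 + 18*x^3 + 120*x^2 + 350*x + 375
which factors as (x + 3)*(x + 5)^3. The eigenvalues (with algebraic multiplicities) are λ = -5 with multiplicity 3, λ = -3 with multiplicity 1.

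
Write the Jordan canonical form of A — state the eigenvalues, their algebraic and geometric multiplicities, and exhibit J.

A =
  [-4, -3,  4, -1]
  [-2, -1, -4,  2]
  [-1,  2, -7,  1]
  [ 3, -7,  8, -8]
J_2(-5) ⊕ J_2(-5)

The characteristic polynomial is
  det(x·I − A) = x^4 + 20*x^3 + 150*x^2 + 500*x + 625 = (x + 5)^4

Eigenvalues and multiplicities (the geometric multiplicity of λ is n − rank(A − λI), which equals the number of Jordan blocks for λ):
  λ = -5: algebraic multiplicity = 4, geometric multiplicity = 2

Determining the block sizes for each eigenvalue:
  λ = -5: with am = 4 and gm = 2, the partition is not yet determined (e.g. several partitions of 4 into 2 parts exist). Let N = A − (-5)·I. Computing rank(N^1) = 2, rank(N^2) = 0; the number of blocks of size ≥ j is rank(N^{j−1}) − rank(N^j), giving [2, 2]. So we have 2 block(s) of size 2 → block sizes [2, 2]

Assembling the blocks gives a Jordan form
J =
  [-5,  1,  0,  0]
  [ 0, -5,  0,  0]
  [ 0,  0, -5,  1]
  [ 0,  0,  0, -5]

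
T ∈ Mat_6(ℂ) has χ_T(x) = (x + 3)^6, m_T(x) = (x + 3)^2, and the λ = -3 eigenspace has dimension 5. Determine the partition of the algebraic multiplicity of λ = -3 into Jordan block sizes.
Block sizes for λ = -3: [2, 1, 1, 1, 1]

Step 1 — from the characteristic polynomial, algebraic multiplicity of λ = -3 is 6. From dim ker(T − (-3)·I) = 5, there are exactly 5 Jordan blocks for λ = -3.
Step 2 — from the minimal polynomial, the factor (x + 3)^2 tells us the largest block for λ = -3 has size 2.
Step 3 — with total size 6, 5 blocks, and largest block 2, the block sizes (in nonincreasing order) are [2, 1, 1, 1, 1].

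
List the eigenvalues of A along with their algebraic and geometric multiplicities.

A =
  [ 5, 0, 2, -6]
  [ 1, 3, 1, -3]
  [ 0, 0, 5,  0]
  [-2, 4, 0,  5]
λ = 3: alg = 1, geom = 1; λ = 5: alg = 3, geom = 2

Step 1 — factor the characteristic polynomial to read off the algebraic multiplicities:
  χ_A(x) = (x - 5)^3*(x - 3)

Step 2 — compute geometric multiplicities via the rank-nullity identity g(λ) = n − rank(A − λI):
  rank(A − (3)·I) = 3, so dim ker(A − (3)·I) = n − 3 = 1
  rank(A − (5)·I) = 2, so dim ker(A − (5)·I) = n − 2 = 2

Summary:
  λ = 3: algebraic multiplicity = 1, geometric multiplicity = 1
  λ = 5: algebraic multiplicity = 3, geometric multiplicity = 2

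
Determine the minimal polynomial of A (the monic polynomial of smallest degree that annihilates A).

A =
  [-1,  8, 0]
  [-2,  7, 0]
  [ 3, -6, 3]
x^2 - 6*x + 9

The characteristic polynomial is χ_A(x) = (x - 3)^3, so the eigenvalues are known. The minimal polynomial is
  m_A(x) = Π_λ (x − λ)^{k_λ}
where k_λ is the size of the *largest* Jordan block for λ (equivalently, the smallest k with (A − λI)^k v = 0 for every generalised eigenvector v of λ).

  λ = 3: largest Jordan block has size 2, contributing (x − 3)^2

So m_A(x) = (x - 3)^2 = x^2 - 6*x + 9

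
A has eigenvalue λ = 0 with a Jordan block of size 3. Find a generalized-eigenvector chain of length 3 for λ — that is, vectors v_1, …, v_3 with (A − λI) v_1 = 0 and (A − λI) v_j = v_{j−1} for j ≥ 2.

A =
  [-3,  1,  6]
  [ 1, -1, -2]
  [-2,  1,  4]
A Jordan chain for λ = 0 of length 3:
v_1 = (-2, 0, -1)ᵀ
v_2 = (-3, 1, -2)ᵀ
v_3 = (1, 0, 0)ᵀ

Let N = A − (0)·I. We want v_3 with N^3 v_3 = 0 but N^2 v_3 ≠ 0; then v_{j-1} := N · v_j for j = 3, …, 2.

Pick v_3 = (1, 0, 0)ᵀ.
Then v_2 = N · v_3 = (-3, 1, -2)ᵀ.
Then v_1 = N · v_2 = (-2, 0, -1)ᵀ.

Sanity check: (A − (0)·I) v_1 = (0, 0, 0)ᵀ = 0. ✓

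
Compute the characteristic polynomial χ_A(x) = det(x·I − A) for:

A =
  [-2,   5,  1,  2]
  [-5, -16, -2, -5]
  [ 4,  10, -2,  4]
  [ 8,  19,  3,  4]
x^4 + 16*x^3 + 96*x^2 + 256*x + 256

Expanding det(x·I − A) (e.g. by cofactor expansion or by noting that A is similar to its Jordan form J, which has the same characteristic polynomial as A) gives
  χ_A(x) = x^4 + 16*x^3 + 96*x^2 + 256*x + 256
which factors as (x + 4)^4. The eigenvalues (with algebraic multiplicities) are λ = -4 with multiplicity 4.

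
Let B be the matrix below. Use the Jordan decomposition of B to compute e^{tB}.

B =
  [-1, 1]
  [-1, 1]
e^{tB} =
  [1 - t, t]
  [-t, t + 1]

Strategy: write B = P · J · P⁻¹ where J is a Jordan canonical form, so e^{tB} = P · e^{tJ} · P⁻¹, and e^{tJ} can be computed block-by-block.

B has Jordan form
J =
  [0, 1]
  [0, 0]
(up to reordering of blocks).

Per-block formulas:
  For a 2×2 Jordan block J_2(0): exp(t · J_2(0)) = e^(0t)·(I + t·N), where N is the 2×2 nilpotent shift.

After assembling e^{tJ} and conjugating by P, we get:

e^{tB} =
  [1 - t, t]
  [-t, t + 1]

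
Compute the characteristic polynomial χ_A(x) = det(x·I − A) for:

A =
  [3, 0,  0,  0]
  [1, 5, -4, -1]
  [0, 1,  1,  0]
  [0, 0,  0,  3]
x^4 - 12*x^3 + 54*x^2 - 108*x + 81

Expanding det(x·I − A) (e.g. by cofactor expansion or by noting that A is similar to its Jordan form J, which has the same characteristic polynomial as A) gives
  χ_A(x) = x^4 - 12*x^3 + 54*x^2 - 108*x + 81
which factors as (x - 3)^4. The eigenvalues (with algebraic multiplicities) are λ = 3 with multiplicity 4.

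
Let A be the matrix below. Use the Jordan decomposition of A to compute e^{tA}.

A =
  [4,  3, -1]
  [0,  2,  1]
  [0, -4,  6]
e^{tA} =
  [exp(4*t), -t^2*exp(4*t) + 3*t*exp(4*t), t^2*exp(4*t)/2 - t*exp(4*t)]
  [0, -2*t*exp(4*t) + exp(4*t), t*exp(4*t)]
  [0, -4*t*exp(4*t), 2*t*exp(4*t) + exp(4*t)]

Strategy: write A = P · J · P⁻¹ where J is a Jordan canonical form, so e^{tA} = P · e^{tJ} · P⁻¹, and e^{tJ} can be computed block-by-block.

A has Jordan form
J =
  [4, 1, 0]
  [0, 4, 1]
  [0, 0, 4]
(up to reordering of blocks).

Per-block formulas:
  For a 3×3 Jordan block J_3(4): exp(t · J_3(4)) = e^(4t)·(I + t·N + (t^2/2)·N^2), where N is the 3×3 nilpotent shift.

After assembling e^{tJ} and conjugating by P, we get:

e^{tA} =
  [exp(4*t), -t^2*exp(4*t) + 3*t*exp(4*t), t^2*exp(4*t)/2 - t*exp(4*t)]
  [0, -2*t*exp(4*t) + exp(4*t), t*exp(4*t)]
  [0, -4*t*exp(4*t), 2*t*exp(4*t) + exp(4*t)]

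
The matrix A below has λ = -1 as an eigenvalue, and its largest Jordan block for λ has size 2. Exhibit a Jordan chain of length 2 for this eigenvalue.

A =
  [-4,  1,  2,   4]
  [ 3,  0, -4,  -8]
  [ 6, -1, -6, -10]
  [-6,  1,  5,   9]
A Jordan chain for λ = -1 of length 2:
v_1 = (1, 1, -1, 1)ᵀ
v_2 = (0, 1, 0, 0)ᵀ

Let N = A − (-1)·I. We want v_2 with N^2 v_2 = 0 but N^1 v_2 ≠ 0; then v_{j-1} := N · v_j for j = 2, …, 2.

Pick v_2 = (0, 1, 0, 0)ᵀ.
Then v_1 = N · v_2 = (1, 1, -1, 1)ᵀ.

Sanity check: (A − (-1)·I) v_1 = (0, 0, 0, 0)ᵀ = 0. ✓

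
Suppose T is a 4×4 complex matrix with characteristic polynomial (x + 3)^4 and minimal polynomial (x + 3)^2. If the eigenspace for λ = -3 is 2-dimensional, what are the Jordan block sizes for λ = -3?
Block sizes for λ = -3: [2, 2]

Step 1 — from the characteristic polynomial, algebraic multiplicity of λ = -3 is 4. From dim ker(T − (-3)·I) = 2, there are exactly 2 Jordan blocks for λ = -3.
Step 2 — from the minimal polynomial, the factor (x + 3)^2 tells us the largest block for λ = -3 has size 2.
Step 3 — with total size 4, 2 blocks, and largest block 2, the block sizes (in nonincreasing order) are [2, 2].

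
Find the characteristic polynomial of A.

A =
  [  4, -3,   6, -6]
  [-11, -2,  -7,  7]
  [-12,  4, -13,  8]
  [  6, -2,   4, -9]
x^4 + 20*x^3 + 150*x^2 + 500*x + 625

Expanding det(x·I − A) (e.g. by cofactor expansion or by noting that A is similar to its Jordan form J, which has the same characteristic polynomial as A) gives
  χ_A(x) = x^4 + 20*x^3 + 150*x^2 + 500*x + 625
which factors as (x + 5)^4. The eigenvalues (with algebraic multiplicities) are λ = -5 with multiplicity 4.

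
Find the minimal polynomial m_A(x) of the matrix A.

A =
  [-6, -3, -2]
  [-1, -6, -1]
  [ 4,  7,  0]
x^3 + 12*x^2 + 48*x + 64

The characteristic polynomial is χ_A(x) = (x + 4)^3, so the eigenvalues are known. The minimal polynomial is
  m_A(x) = Π_λ (x − λ)^{k_λ}
where k_λ is the size of the *largest* Jordan block for λ (equivalently, the smallest k with (A − λI)^k v = 0 for every generalised eigenvector v of λ).

  λ = -4: largest Jordan block has size 3, contributing (x + 4)^3

So m_A(x) = (x + 4)^3 = x^3 + 12*x^2 + 48*x + 64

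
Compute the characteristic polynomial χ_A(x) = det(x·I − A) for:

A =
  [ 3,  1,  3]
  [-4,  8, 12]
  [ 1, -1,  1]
x^3 - 12*x^2 + 48*x - 64

Expanding det(x·I − A) (e.g. by cofactor expansion or by noting that A is similar to its Jordan form J, which has the same characteristic polynomial as A) gives
  χ_A(x) = x^3 - 12*x^2 + 48*x - 64
which factors as (x - 4)^3. The eigenvalues (with algebraic multiplicities) are λ = 4 with multiplicity 3.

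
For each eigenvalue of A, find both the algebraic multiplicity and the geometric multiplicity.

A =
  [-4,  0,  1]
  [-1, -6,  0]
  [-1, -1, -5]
λ = -5: alg = 3, geom = 1

Step 1 — factor the characteristic polynomial to read off the algebraic multiplicities:
  χ_A(x) = (x + 5)^3

Step 2 — compute geometric multiplicities via the rank-nullity identity g(λ) = n − rank(A − λI):
  rank(A − (-5)·I) = 2, so dim ker(A − (-5)·I) = n − 2 = 1

Summary:
  λ = -5: algebraic multiplicity = 3, geometric multiplicity = 1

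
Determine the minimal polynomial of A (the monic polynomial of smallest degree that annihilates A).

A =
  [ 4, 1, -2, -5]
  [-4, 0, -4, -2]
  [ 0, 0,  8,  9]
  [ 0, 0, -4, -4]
x^2 - 4*x + 4

The characteristic polynomial is χ_A(x) = (x - 2)^4, so the eigenvalues are known. The minimal polynomial is
  m_A(x) = Π_λ (x − λ)^{k_λ}
where k_λ is the size of the *largest* Jordan block for λ (equivalently, the smallest k with (A − λI)^k v = 0 for every generalised eigenvector v of λ).

  λ = 2: largest Jordan block has size 2, contributing (x − 2)^2

So m_A(x) = (x - 2)^2 = x^2 - 4*x + 4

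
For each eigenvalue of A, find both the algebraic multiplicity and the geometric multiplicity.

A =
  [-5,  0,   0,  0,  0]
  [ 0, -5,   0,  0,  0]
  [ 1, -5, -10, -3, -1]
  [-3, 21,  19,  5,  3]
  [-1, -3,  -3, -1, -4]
λ = -5: alg = 2, geom = 2; λ = -3: alg = 3, geom = 1

Step 1 — factor the characteristic polynomial to read off the algebraic multiplicities:
  χ_A(x) = (x + 3)^3*(x + 5)^2

Step 2 — compute geometric multiplicities via the rank-nullity identity g(λ) = n − rank(A − λI):
  rank(A − (-5)·I) = 3, so dim ker(A − (-5)·I) = n − 3 = 2
  rank(A − (-3)·I) = 4, so dim ker(A − (-3)·I) = n − 4 = 1

Summary:
  λ = -5: algebraic multiplicity = 2, geometric multiplicity = 2
  λ = -3: algebraic multiplicity = 3, geometric multiplicity = 1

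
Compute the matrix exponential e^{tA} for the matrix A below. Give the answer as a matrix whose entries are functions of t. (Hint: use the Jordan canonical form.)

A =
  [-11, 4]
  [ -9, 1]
e^{tA} =
  [-6*t*exp(-5*t) + exp(-5*t), 4*t*exp(-5*t)]
  [-9*t*exp(-5*t), 6*t*exp(-5*t) + exp(-5*t)]

Strategy: write A = P · J · P⁻¹ where J is a Jordan canonical form, so e^{tA} = P · e^{tJ} · P⁻¹, and e^{tJ} can be computed block-by-block.

A has Jordan form
J =
  [-5,  1]
  [ 0, -5]
(up to reordering of blocks).

Per-block formulas:
  For a 2×2 Jordan block J_2(-5): exp(t · J_2(-5)) = e^(-5t)·(I + t·N), where N is the 2×2 nilpotent shift.

After assembling e^{tJ} and conjugating by P, we get:

e^{tA} =
  [-6*t*exp(-5*t) + exp(-5*t), 4*t*exp(-5*t)]
  [-9*t*exp(-5*t), 6*t*exp(-5*t) + exp(-5*t)]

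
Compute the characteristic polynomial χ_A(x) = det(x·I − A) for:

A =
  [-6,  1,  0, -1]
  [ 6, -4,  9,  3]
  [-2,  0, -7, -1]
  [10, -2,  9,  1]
x^4 + 16*x^3 + 96*x^2 + 256*x + 256

Expanding det(x·I − A) (e.g. by cofactor expansion or by noting that A is similar to its Jordan form J, which has the same characteristic polynomial as A) gives
  χ_A(x) = x^4 + 16*x^3 + 96*x^2 + 256*x + 256
which factors as (x + 4)^4. The eigenvalues (with algebraic multiplicities) are λ = -4 with multiplicity 4.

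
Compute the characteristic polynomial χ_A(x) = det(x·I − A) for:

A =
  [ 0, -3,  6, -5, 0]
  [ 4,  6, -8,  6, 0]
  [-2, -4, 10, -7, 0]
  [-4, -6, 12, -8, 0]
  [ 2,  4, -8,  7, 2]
x^5 - 10*x^4 + 40*x^3 - 80*x^2 + 80*x - 32

Expanding det(x·I − A) (e.g. by cofactor expansion or by noting that A is similar to its Jordan form J, which has the same characteristic polynomial as A) gives
  χ_A(x) = x^5 - 10*x^4 + 40*x^3 - 80*x^2 + 80*x - 32
which factors as (x - 2)^5. The eigenvalues (with algebraic multiplicities) are λ = 2 with multiplicity 5.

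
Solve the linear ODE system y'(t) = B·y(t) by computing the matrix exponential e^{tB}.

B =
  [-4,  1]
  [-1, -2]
e^{tB} =
  [-t*exp(-3*t) + exp(-3*t), t*exp(-3*t)]
  [-t*exp(-3*t), t*exp(-3*t) + exp(-3*t)]

Strategy: write B = P · J · P⁻¹ where J is a Jordan canonical form, so e^{tB} = P · e^{tJ} · P⁻¹, and e^{tJ} can be computed block-by-block.

B has Jordan form
J =
  [-3,  1]
  [ 0, -3]
(up to reordering of blocks).

Per-block formulas:
  For a 2×2 Jordan block J_2(-3): exp(t · J_2(-3)) = e^(-3t)·(I + t·N), where N is the 2×2 nilpotent shift.

After assembling e^{tJ} and conjugating by P, we get:

e^{tB} =
  [-t*exp(-3*t) + exp(-3*t), t*exp(-3*t)]
  [-t*exp(-3*t), t*exp(-3*t) + exp(-3*t)]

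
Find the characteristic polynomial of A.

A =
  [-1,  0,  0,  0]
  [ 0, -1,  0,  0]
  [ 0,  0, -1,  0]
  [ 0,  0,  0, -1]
x^4 + 4*x^3 + 6*x^2 + 4*x + 1

Expanding det(x·I − A) (e.g. by cofactor expansion or by noting that A is similar to its Jordan form J, which has the same characteristic polynomial as A) gives
  χ_A(x) = x^4 + 4*x^3 + 6*x^2 + 4*x + 1
which factors as (x + 1)^4. The eigenvalues (with algebraic multiplicities) are λ = -1 with multiplicity 4.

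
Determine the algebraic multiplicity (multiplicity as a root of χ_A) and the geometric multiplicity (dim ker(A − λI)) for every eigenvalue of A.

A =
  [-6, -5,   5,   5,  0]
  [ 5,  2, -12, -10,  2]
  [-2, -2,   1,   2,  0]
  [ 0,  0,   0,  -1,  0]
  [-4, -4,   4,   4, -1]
λ = -1: alg = 5, geom = 3

Step 1 — factor the characteristic polynomial to read off the algebraic multiplicities:
  χ_A(x) = (x + 1)^5

Step 2 — compute geometric multiplicities via the rank-nullity identity g(λ) = n − rank(A − λI):
  rank(A − (-1)·I) = 2, so dim ker(A − (-1)·I) = n − 2 = 3

Summary:
  λ = -1: algebraic multiplicity = 5, geometric multiplicity = 3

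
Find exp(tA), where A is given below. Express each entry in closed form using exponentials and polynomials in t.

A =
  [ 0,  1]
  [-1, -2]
e^{tA} =
  [t*exp(-t) + exp(-t), t*exp(-t)]
  [-t*exp(-t), -t*exp(-t) + exp(-t)]

Strategy: write A = P · J · P⁻¹ where J is a Jordan canonical form, so e^{tA} = P · e^{tJ} · P⁻¹, and e^{tJ} can be computed block-by-block.

A has Jordan form
J =
  [-1,  1]
  [ 0, -1]
(up to reordering of blocks).

Per-block formulas:
  For a 2×2 Jordan block J_2(-1): exp(t · J_2(-1)) = e^(-1t)·(I + t·N), where N is the 2×2 nilpotent shift.

After assembling e^{tJ} and conjugating by P, we get:

e^{tA} =
  [t*exp(-t) + exp(-t), t*exp(-t)]
  [-t*exp(-t), -t*exp(-t) + exp(-t)]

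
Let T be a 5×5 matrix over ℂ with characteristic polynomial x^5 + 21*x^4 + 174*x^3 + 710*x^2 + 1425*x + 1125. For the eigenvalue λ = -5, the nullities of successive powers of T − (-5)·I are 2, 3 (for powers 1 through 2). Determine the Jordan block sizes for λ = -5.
Block sizes for λ = -5: [2, 1]

From the dimensions of kernels of powers, the number of Jordan blocks of size at least j is d_j − d_{j−1} where d_j = dim ker(N^j) (with d_0 = 0). Computing the differences gives [2, 1].
The number of blocks of size exactly k is (#blocks of size ≥ k) − (#blocks of size ≥ k + 1), so the partition is: 1 block(s) of size 1, 1 block(s) of size 2.
In nonincreasing order the block sizes are [2, 1].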